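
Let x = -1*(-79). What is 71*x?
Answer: 5609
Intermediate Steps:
x = 79
71*x = 71*79 = 5609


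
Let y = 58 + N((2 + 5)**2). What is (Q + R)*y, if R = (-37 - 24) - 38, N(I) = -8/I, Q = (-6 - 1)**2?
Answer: -141700/49 ≈ -2891.8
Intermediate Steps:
Q = 49 (Q = (-7)**2 = 49)
y = 2834/49 (y = 58 - 8/(2 + 5)**2 = 58 - 8/(7**2) = 58 - 8/49 = 2834/49 ≈ 57.837)
R = -99 (R = -61 - 38 = -99)
(Q + R)*y = (49 - 99)*(2834/49) = -50*2834/49 = -141700/49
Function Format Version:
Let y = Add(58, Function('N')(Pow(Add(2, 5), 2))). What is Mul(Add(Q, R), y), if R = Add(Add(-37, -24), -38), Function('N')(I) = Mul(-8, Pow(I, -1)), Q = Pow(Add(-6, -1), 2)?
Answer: Rational(-141700, 49) ≈ -2891.8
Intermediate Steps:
Q = 49 (Q = Pow(-7, 2) = 49)
y = Rational(2834, 49) (y = Add(58, Mul(-8, Pow(Pow(Add(2, 5), 2), -1))) = Add(58, Mul(-8, Pow(Pow(7, 2), -1))) = Add(58, Mul(-8, Pow(49, -1))) = Add(58, Mul(-8, Rational(1, 49))) = Add(58, Rational(-8, 49)) = Rational(2834, 49) ≈ 57.837)
R = -99 (R = Add(-61, -38) = -99)
Mul(Add(Q, R), y) = Mul(Add(49, -99), Rational(2834, 49)) = Mul(-50, Rational(2834, 49)) = Rational(-141700, 49)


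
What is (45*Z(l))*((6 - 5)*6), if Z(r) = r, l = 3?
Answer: 810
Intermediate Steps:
(45*Z(l))*((6 - 5)*6) = (45*3)*((6 - 5)*6) = 135*(1*6) = 135*6 = 810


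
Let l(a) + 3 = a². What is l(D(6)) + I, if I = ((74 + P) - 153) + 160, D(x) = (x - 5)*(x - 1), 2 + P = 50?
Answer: 151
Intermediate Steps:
P = 48 (P = -2 + 50 = 48)
D(x) = (-1 + x)*(-5 + x) (D(x) = (-5 + x)*(-1 + x) = (-1 + x)*(-5 + x))
l(a) = -3 + a²
I = 129 (I = ((74 + 48) - 153) + 160 = (122 - 153) + 160 = -31 + 160 = 129)
l(D(6)) + I = (-3 + (5 + 6² - 6*6)²) + 129 = (-3 + (5 + 36 - 36)²) + 129 = (-3 + 5²) + 129 = (-3 + 25) + 129 = 22 + 129 = 151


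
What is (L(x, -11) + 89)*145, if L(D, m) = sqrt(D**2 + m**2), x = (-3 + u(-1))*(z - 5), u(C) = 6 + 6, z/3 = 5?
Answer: 12905 + 145*sqrt(8221) ≈ 26052.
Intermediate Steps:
z = 15 (z = 3*5 = 15)
u(C) = 12
x = 90 (x = (-3 + 12)*(15 - 5) = 9*10 = 90)
(L(x, -11) + 89)*145 = (sqrt(90**2 + (-11)**2) + 89)*145 = (sqrt(8100 + 121) + 89)*145 = (sqrt(8221) + 89)*145 = (89 + sqrt(8221))*145 = 12905 + 145*sqrt(8221)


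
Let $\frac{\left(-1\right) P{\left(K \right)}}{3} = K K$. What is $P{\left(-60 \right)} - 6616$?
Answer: $-17416$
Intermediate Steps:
$P{\left(K \right)} = - 3 K^{2}$ ($P{\left(K \right)} = - 3 K K = - 3 K^{2}$)
$P{\left(-60 \right)} - 6616 = - 3 \left(-60\right)^{2} - 6616 = \left(-3\right) 3600 - 6616 = -10800 - 6616 = -17416$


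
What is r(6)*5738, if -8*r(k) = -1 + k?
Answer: -14345/4 ≈ -3586.3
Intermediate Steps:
r(k) = 1/8 - k/8 (r(k) = -(-1 + k)/8 = 1/8 - k/8)
r(6)*5738 = (1/8 - 1/8*6)*5738 = (1/8 - 3/4)*5738 = -5/8*5738 = -14345/4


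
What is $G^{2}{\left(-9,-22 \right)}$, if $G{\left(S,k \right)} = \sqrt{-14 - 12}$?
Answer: $-26$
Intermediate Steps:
$G{\left(S,k \right)} = i \sqrt{26}$ ($G{\left(S,k \right)} = \sqrt{-26} = i \sqrt{26}$)
$G^{2}{\left(-9,-22 \right)} = \left(i \sqrt{26}\right)^{2} = -26$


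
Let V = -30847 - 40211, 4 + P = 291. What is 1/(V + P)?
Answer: -1/70771 ≈ -1.4130e-5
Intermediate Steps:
P = 287 (P = -4 + 291 = 287)
V = -71058
1/(V + P) = 1/(-71058 + 287) = 1/(-70771) = -1/70771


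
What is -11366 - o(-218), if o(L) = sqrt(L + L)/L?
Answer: -11366 + I*sqrt(109)/109 ≈ -11366.0 + 0.095783*I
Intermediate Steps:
o(L) = sqrt(2)/sqrt(L) (o(L) = sqrt(2*L)/L = (sqrt(2)*sqrt(L))/L = sqrt(2)/sqrt(L))
-11366 - o(-218) = -11366 - sqrt(2)/sqrt(-218) = -11366 - sqrt(2)*(-I*sqrt(218)/218) = -11366 - (-1)*I*sqrt(109)/109 = -11366 + I*sqrt(109)/109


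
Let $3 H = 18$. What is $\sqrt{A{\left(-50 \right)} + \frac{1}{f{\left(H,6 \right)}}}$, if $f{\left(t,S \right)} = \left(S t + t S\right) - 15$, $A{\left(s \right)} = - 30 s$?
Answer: $\frac{\sqrt{4873557}}{57} \approx 38.73$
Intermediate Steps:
$H = 6$ ($H = \frac{1}{3} \cdot 18 = 6$)
$f{\left(t,S \right)} = -15 + 2 S t$ ($f{\left(t,S \right)} = \left(S t + S t\right) - 15 = 2 S t - 15 = -15 + 2 S t$)
$\sqrt{A{\left(-50 \right)} + \frac{1}{f{\left(H,6 \right)}}} = \sqrt{\left(-30\right) \left(-50\right) + \frac{1}{-15 + 2 \cdot 6 \cdot 6}} = \sqrt{1500 + \frac{1}{-15 + 72}} = \sqrt{1500 + \frac{1}{57}} = \sqrt{\frac{85501}{57}} = \frac{\sqrt{4873557}}{57}$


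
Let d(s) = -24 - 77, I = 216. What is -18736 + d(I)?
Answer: -18837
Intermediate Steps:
d(s) = -101
-18736 + d(I) = -18736 - 101 = -18837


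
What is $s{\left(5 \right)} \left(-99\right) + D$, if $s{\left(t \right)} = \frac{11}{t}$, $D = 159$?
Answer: $- \frac{294}{5} \approx -58.8$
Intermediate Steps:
$s{\left(5 \right)} \left(-99\right) + D = \frac{11}{5} \left(-99\right) + 159 = - \frac{1089}{5} + 159 = - \frac{294}{5}$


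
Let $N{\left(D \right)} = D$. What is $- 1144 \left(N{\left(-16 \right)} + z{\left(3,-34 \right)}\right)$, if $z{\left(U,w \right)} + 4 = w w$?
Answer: $-1299584$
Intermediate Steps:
$z{\left(U,w \right)} = -4 + w^{2}$ ($z{\left(U,w \right)} = -4 + w w = -4 + w^{2}$)
$- 1144 \left(N{\left(-16 \right)} + z{\left(3,-34 \right)}\right) = - 1144 \left(-16 - \left(4 - \left(-34\right)^{2}\right)\right) = - 1144 \left(-16 + \left(-4 + 1156\right)\right) = - 1144 \left(-16 + 1152\right) = \left(-1144\right) 1136 = -1299584$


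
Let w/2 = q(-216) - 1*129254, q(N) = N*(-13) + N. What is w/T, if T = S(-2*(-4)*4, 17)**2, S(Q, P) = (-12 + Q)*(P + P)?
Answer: -63331/115600 ≈ -0.54785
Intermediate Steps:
q(N) = -12*N (q(N) = -13*N + N = -12*N)
w = -253324 (w = 2*(-12*(-216) - 1*129254) = 2*(2592 - 129254) = 2*(-126662) = -253324)
S(Q, P) = 2*P*(-12 + Q) (S(Q, P) = (-12 + Q)*(2*P) = 2*P*(-12 + Q))
T = 462400 (T = (2*17*(-12 - 2*(-4)*4))**2 = (2*17*(-12 + 8*4))**2 = (2*17*(-12 + 32))**2 = (2*17*20)**2 = 680**2 = 462400)
w/T = -253324/462400 = -253324*1/462400 = -63331/115600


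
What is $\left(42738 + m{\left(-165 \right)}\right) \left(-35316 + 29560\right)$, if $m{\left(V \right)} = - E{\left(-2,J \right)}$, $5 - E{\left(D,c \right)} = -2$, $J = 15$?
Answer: $-245959636$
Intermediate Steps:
$E{\left(D,c \right)} = 7$ ($E{\left(D,c \right)} = 5 - -2 = 5 + 2 = 7$)
$m{\left(V \right)} = -7$ ($m{\left(V \right)} = \left(-1\right) 7 = -7$)
$\left(42738 + m{\left(-165 \right)}\right) \left(-35316 + 29560\right) = \left(42738 - 7\right) \left(-35316 + 29560\right) = 42731 \left(-5756\right) = -245959636$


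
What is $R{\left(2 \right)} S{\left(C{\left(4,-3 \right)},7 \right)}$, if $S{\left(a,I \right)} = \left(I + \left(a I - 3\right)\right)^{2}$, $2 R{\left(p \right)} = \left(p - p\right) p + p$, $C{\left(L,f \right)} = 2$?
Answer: $324$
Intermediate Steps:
$R{\left(p \right)} = \frac{p}{2}$ ($R{\left(p \right)} = \frac{\left(p - p\right) p + p}{2} = \frac{0 p + p}{2} = \frac{0 + p}{2} = \frac{p}{2}$)
$S{\left(a,I \right)} = \left(-3 + I + I a\right)^{2}$ ($S{\left(a,I \right)} = \left(I + \left(I a - 3\right)\right)^{2} = \left(I + \left(-3 + I a\right)\right)^{2} = \left(-3 + I + I a\right)^{2}$)
$R{\left(2 \right)} S{\left(C{\left(4,-3 \right)},7 \right)} = \frac{1}{2} \cdot 2 \left(-3 + 7 + 7 \cdot 2\right)^{2} = 1 \left(-3 + 7 + 14\right)^{2} = 1 \cdot 18^{2} = 1 \cdot 324 = 324$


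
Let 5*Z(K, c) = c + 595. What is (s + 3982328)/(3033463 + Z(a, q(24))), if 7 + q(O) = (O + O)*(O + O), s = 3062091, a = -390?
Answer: 35222095/15170207 ≈ 2.3218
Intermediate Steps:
q(O) = -7 + 4*O**2 (q(O) = -7 + (O + O)*(O + O) = -7 + (2*O)*(2*O) = -7 + 4*O**2)
Z(K, c) = 119 + c/5 (Z(K, c) = (c + 595)/5 = (595 + c)/5 = 119 + c/5)
(s + 3982328)/(3033463 + Z(a, q(24))) = (3062091 + 3982328)/(3033463 + (119 + (-7 + 4*24**2)/5)) = 7044419/(3033463 + (119 + (-7 + 4*576)/5)) = 7044419/(3033463 + (119 + (-7 + 2304)/5)) = 7044419/(3033463 + (119 + (1/5)*2297)) = 7044419/(3033463 + (119 + 2297/5)) = 7044419/(3033463 + 2892/5) = 7044419/(15170207/5) = 7044419*(5/15170207) = 35222095/15170207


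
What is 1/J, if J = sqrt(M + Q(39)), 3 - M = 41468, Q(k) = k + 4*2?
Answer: -I*sqrt(4602)/13806 ≈ -0.0049137*I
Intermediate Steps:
Q(k) = 8 + k (Q(k) = k + 8 = 8 + k)
M = -41465 (M = 3 - 1*41468 = 3 - 41468 = -41465)
J = 3*I*sqrt(4602) (J = sqrt(-41465 + (8 + 39)) = sqrt(-41465 + 47) = sqrt(-41418) = 3*I*sqrt(4602) ≈ 203.51*I)
1/J = 1/(3*I*sqrt(4602)) = -I*sqrt(4602)/13806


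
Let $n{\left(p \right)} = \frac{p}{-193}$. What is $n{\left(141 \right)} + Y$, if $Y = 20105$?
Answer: $\frac{3880124}{193} \approx 20104.0$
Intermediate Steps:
$n{\left(p \right)} = - \frac{p}{193}$ ($n{\left(p \right)} = p \left(- \frac{1}{193}\right) = - \frac{p}{193}$)
$n{\left(141 \right)} + Y = \left(- \frac{1}{193}\right) 141 + 20105 = - \frac{141}{193} + 20105 = \frac{3880124}{193}$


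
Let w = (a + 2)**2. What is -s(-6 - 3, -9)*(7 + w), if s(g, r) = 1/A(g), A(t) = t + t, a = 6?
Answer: 71/18 ≈ 3.9444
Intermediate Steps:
A(t) = 2*t
s(g, r) = 1/(2*g)
w = 64 (w = (6 + 2)**2 = 8**2 = 64)
-s(-6 - 3, -9)*(7 + w) = -1/(2*(-6 - 3))*(7 + 64) = -(1/2)/(-9)*71 = -(1/2)*(-1/9)*71 = -(-1)*71/18 = -1*(-71/18) = 71/18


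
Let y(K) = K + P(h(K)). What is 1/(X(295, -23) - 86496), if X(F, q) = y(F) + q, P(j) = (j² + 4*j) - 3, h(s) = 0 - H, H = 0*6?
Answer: -1/86227 ≈ -1.1597e-5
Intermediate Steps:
H = 0
h(s) = 0 (h(s) = 0 - 1*0 = 0 + 0 = 0)
P(j) = -3 + j² + 4*j
y(K) = -3 + K (y(K) = K + (-3 + 0² + 4*0) = K + (-3 + 0 + 0) = K - 3 = -3 + K)
X(F, q) = -3 + F + q (X(F, q) = (-3 + F) + q = -3 + F + q)
1/(X(295, -23) - 86496) = 1/((-3 + 295 - 23) - 86496) = 1/(269 - 86496) = 1/(-86227) = -1/86227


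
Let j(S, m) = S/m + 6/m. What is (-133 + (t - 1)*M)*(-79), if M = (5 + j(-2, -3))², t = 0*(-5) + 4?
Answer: 21962/3 ≈ 7320.7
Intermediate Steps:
j(S, m) = 6/m + S/m
t = 4 (t = 0 + 4 = 4)
M = 121/9 (M = (5 + (6 - 2)/(-3))² = (5 - ⅓*4)² = (5 - 4/3)² = (11/3)² = 121/9 ≈ 13.444)
(-133 + (t - 1)*M)*(-79) = (-133 + (4 - 1)*(121/9))*(-79) = (-133 + 3*(121/9))*(-79) = (-133 + 121/3)*(-79) = -278/3*(-79) = 21962/3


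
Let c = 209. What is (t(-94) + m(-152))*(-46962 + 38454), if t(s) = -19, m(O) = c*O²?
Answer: -41082724236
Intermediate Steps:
m(O) = 209*O²
(t(-94) + m(-152))*(-46962 + 38454) = (-19 + 209*(-152)²)*(-46962 + 38454) = (-19 + 209*23104)*(-8508) = (-19 + 4828736)*(-8508) = 4828717*(-8508) = -41082724236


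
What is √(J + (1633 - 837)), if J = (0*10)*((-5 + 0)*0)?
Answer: 2*√199 ≈ 28.213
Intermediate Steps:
J = 0 (J = 0*(-5*0) = 0*0 = 0)
√(J + (1633 - 837)) = √(0 + (1633 - 837)) = √(0 + 796) = √796 = 2*√199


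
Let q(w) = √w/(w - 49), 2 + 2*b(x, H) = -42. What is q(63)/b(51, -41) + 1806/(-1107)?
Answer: -602/369 - 3*√7/308 ≈ -1.6572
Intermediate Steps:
b(x, H) = -22 (b(x, H) = -1 + (½)*(-42) = -1 - 21 = -22)
q(w) = √w/(-49 + w)
q(63)/b(51, -41) + 1806/(-1107) = (√63/(-49 + 63))/(-22) + 1806/(-1107) = ((3*√7)/14)*(-1/22) + 1806*(-1/1107) = ((3*√7)*(1/14))*(-1/22) - 602/369 = (3*√7/14)*(-1/22) - 602/369 = -3*√7/308 - 602/369 = -602/369 - 3*√7/308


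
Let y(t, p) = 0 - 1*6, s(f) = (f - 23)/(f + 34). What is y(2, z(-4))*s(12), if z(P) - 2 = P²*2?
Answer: 33/23 ≈ 1.4348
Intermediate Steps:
s(f) = (-23 + f)/(34 + f)
z(P) = 2 + 2*P² (z(P) = 2 + P²*2 = 2 + 2*P²)
y(t, p) = -6 (y(t, p) = 0 - 6 = -6)
y(2, z(-4))*s(12) = -6*(-23 + 12)/(34 + 12) = -6*(-11)/46 = -3*(-11)/23 = -6*(-11/46) = 33/23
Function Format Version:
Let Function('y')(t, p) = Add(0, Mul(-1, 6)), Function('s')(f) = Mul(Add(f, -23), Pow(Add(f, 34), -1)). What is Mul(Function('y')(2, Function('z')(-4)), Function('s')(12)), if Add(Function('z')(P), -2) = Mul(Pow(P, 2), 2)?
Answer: Rational(33, 23) ≈ 1.4348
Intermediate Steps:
Function('s')(f) = Mul(Pow(Add(34, f), -1), Add(-23, f)) (Function('s')(f) = Mul(Add(-23, f), Pow(Add(34, f), -1)) = Mul(Pow(Add(34, f), -1), Add(-23, f)))
Function('z')(P) = Add(2, Mul(2, Pow(P, 2))) (Function('z')(P) = Add(2, Mul(Pow(P, 2), 2)) = Add(2, Mul(2, Pow(P, 2))))
Function('y')(t, p) = -6 (Function('y')(t, p) = Add(0, -6) = -6)
Mul(Function('y')(2, Function('z')(-4)), Function('s')(12)) = Mul(-6, Mul(Pow(Add(34, 12), -1), Add(-23, 12))) = Mul(-6, Mul(Pow(46, -1), -11)) = Mul(-6, Mul(Rational(1, 46), -11)) = Mul(-6, Rational(-11, 46)) = Rational(33, 23)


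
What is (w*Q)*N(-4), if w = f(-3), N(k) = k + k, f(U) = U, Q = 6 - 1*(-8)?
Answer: 336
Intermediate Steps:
Q = 14 (Q = 6 + 8 = 14)
N(k) = 2*k
w = -3
(w*Q)*N(-4) = (-3*14)*(2*(-4)) = -42*(-8) = 336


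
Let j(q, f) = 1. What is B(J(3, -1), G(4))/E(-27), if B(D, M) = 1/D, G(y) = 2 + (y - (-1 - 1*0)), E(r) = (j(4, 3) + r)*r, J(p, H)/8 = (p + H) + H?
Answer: 1/5616 ≈ 0.00017806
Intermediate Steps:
J(p, H) = 8*p + 16*H (J(p, H) = 8*((p + H) + H) = 8*((H + p) + H) = 8*(p + 2*H) = 8*p + 16*H)
E(r) = r*(1 + r) (E(r) = (1 + r)*r = r*(1 + r))
G(y) = 3 + y (G(y) = 2 + (y - (-1 + 0)) = 2 + (y - 1*(-1)) = 2 + (y + 1) = 2 + (1 + y) = 3 + y)
B(J(3, -1), G(4))/E(-27) = 1/((8*3 + 16*(-1))*((-27*(1 - 27)))) = 1/((24 - 16)*((-27*(-26)))) = 1/(8*702) = (1/8)*(1/702) = 1/5616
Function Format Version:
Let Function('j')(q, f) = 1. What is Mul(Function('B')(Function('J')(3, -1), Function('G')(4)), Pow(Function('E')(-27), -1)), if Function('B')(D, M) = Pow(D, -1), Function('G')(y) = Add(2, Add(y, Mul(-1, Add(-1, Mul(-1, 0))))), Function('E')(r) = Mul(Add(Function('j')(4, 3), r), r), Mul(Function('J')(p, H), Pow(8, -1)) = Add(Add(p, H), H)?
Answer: Rational(1, 5616) ≈ 0.00017806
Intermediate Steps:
Function('J')(p, H) = Add(Mul(8, p), Mul(16, H)) (Function('J')(p, H) = Mul(8, Add(Add(p, H), H)) = Mul(8, Add(Add(H, p), H)) = Mul(8, Add(p, Mul(2, H))) = Add(Mul(8, p), Mul(16, H)))
Function('E')(r) = Mul(r, Add(1, r)) (Function('E')(r) = Mul(Add(1, r), r) = Mul(r, Add(1, r)))
Function('G')(y) = Add(3, y) (Function('G')(y) = Add(2, Add(y, Mul(-1, Add(-1, 0)))) = Add(2, Add(y, Mul(-1, -1))) = Add(2, Add(y, 1)) = Add(2, Add(1, y)) = Add(3, y))
Mul(Function('B')(Function('J')(3, -1), Function('G')(4)), Pow(Function('E')(-27), -1)) = Mul(Pow(Add(Mul(8, 3), Mul(16, -1)), -1), Pow(Mul(-27, Add(1, -27)), -1)) = Mul(Pow(Add(24, -16), -1), Pow(Mul(-27, -26), -1)) = Mul(Pow(8, -1), Pow(702, -1)) = Mul(Rational(1, 8), Rational(1, 702)) = Rational(1, 5616)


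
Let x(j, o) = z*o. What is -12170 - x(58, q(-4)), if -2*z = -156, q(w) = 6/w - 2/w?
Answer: -12092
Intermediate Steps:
q(w) = 4/w
z = 78 (z = -½*(-156) = 78)
x(j, o) = 78*o
-12170 - x(58, q(-4)) = -12170 - 78*4/(-4) = -12170 - 78*4*(-¼) = -12170 - 78*(-1) = -12170 - 1*(-78) = -12170 + 78 = -12092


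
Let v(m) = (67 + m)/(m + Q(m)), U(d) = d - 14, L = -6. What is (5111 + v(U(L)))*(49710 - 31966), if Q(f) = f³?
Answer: 181832407428/2005 ≈ 9.0690e+7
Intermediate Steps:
U(d) = -14 + d
v(m) = (67 + m)/(m + m³)
(5111 + v(U(L)))*(49710 - 31966) = (5111 + (67 + (-14 - 6))/((-14 - 6) + (-14 - 6)³))*(49710 - 31966) = (5111 + (67 - 20)/(-20 + (-20)³))*17744 = (5111 + 47/(-20 - 8000))*17744 = (5111 + 47/(-8020))*17744 = (5111 - 1/8020*47)*17744 = (5111 - 47/8020)*17744 = (40990173/8020)*17744 = 181832407428/2005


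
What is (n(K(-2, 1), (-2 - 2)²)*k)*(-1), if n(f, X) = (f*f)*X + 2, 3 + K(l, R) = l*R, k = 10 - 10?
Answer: 0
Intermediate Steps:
k = 0
K(l, R) = -3 + R*l (K(l, R) = -3 + l*R = -3 + R*l)
n(f, X) = 2 + X*f² (n(f, X) = f²*X + 2 = X*f² + 2 = 2 + X*f²)
(n(K(-2, 1), (-2 - 2)²)*k)*(-1) = ((2 + (-2 - 2)²*(-3 + 1*(-2))²)*0)*(-1) = ((2 + (-4)²*(-3 - 2)²)*0)*(-1) = ((2 + 16*(-5)²)*0)*(-1) = ((2 + 16*25)*0)*(-1) = ((2 + 400)*0)*(-1) = (402*0)*(-1) = 0*(-1) = 0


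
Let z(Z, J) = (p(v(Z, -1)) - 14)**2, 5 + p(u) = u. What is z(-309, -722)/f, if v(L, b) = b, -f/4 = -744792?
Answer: 25/186198 ≈ 0.00013427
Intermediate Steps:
f = 2979168 (f = -4*(-744792) = 2979168)
p(u) = -5 + u
z(Z, J) = 400 (z(Z, J) = ((-5 - 1) - 14)**2 = (-6 - 14)**2 = (-20)**2 = 400)
z(-309, -722)/f = 400/2979168 = 400*(1/2979168) = 25/186198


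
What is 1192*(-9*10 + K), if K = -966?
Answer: -1258752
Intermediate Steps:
1192*(-9*10 + K) = 1192*(-9*10 - 966) = 1192*(-90 - 966) = 1192*(-1056) = -1258752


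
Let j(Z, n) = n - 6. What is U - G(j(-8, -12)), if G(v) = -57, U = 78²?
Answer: 6141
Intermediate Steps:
j(Z, n) = -6 + n
U = 6084
U - G(j(-8, -12)) = 6084 - 1*(-57) = 6084 + 57 = 6141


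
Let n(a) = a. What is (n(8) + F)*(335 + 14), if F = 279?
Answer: 100163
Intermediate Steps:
(n(8) + F)*(335 + 14) = (8 + 279)*(335 + 14) = 287*349 = 100163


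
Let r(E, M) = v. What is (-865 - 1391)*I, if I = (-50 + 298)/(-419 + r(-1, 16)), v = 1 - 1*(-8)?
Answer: 279744/205 ≈ 1364.6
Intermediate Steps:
v = 9 (v = 1 + 8 = 9)
r(E, M) = 9
I = -124/205 (I = (-50 + 298)/(-419 + 9) = 248/(-410) = 248*(-1/410) = -124/205 ≈ -0.60488)
(-865 - 1391)*I = (-865 - 1391)*(-124/205) = -2256*(-124/205) = 279744/205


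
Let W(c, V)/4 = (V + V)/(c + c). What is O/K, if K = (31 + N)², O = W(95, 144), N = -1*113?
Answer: 144/159695 ≈ 0.00090172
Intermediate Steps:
N = -113
W(c, V) = 4*V/c (W(c, V) = 4*((V + V)/(c + c)) = 4*((2*V)/((2*c))) = 4*((2*V)*(1/(2*c))) = 4*(V/c) = 4*V/c)
O = 576/95 (O = 4*144/95 = 4*144*(1/95) = 576/95 ≈ 6.0632)
K = 6724 (K = (31 - 113)² = (-82)² = 6724)
O/K = (576/95)/6724 = (576/95)*(1/6724) = 144/159695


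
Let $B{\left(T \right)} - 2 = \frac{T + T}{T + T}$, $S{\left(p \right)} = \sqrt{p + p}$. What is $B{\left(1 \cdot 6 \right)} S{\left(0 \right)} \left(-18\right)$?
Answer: $0$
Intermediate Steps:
$S{\left(p \right)} = \sqrt{2} \sqrt{p}$ ($S{\left(p \right)} = \sqrt{2 p} = \sqrt{2} \sqrt{p}$)
$B{\left(T \right)} = 3$ ($B{\left(T \right)} = 2 + \frac{T + T}{T + T} = 2 + \frac{2 T}{2 T} = 2 + 2 T \frac{1}{2 T} = 2 + 1 = 3$)
$B{\left(1 \cdot 6 \right)} S{\left(0 \right)} \left(-18\right) = 3 \sqrt{2} \sqrt{0} \left(-18\right) = 3 \sqrt{2} \cdot 0 \left(-18\right) = 3 \cdot 0 \left(-18\right) = 0 \left(-18\right) = 0$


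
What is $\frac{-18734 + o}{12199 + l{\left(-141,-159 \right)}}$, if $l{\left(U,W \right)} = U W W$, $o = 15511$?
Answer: $\frac{3223}{3552422} \approx 0.00090727$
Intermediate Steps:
$l{\left(U,W \right)} = U W^{2}$
$\frac{-18734 + o}{12199 + l{\left(-141,-159 \right)}} = \frac{-18734 + 15511}{12199 - 141 \left(-159\right)^{2}} = - \frac{3223}{12199 - 3564621} = - \frac{3223}{-3552422} = \left(-3223\right) \left(- \frac{1}{3552422}\right) = \frac{3223}{3552422}$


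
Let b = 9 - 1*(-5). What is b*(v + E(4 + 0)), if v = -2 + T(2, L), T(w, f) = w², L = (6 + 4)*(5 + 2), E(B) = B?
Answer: 84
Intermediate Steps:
b = 14 (b = 9 + 5 = 14)
L = 70 (L = 10*7 = 70)
v = 2 (v = -2 + 2² = -2 + 4 = 2)
b*(v + E(4 + 0)) = 14*(2 + (4 + 0)) = 14*(2 + 4) = 14*6 = 84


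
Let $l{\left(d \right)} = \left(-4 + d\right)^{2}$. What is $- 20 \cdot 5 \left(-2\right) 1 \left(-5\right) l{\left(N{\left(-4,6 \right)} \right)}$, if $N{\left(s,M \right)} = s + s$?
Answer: $-144000$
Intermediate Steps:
$N{\left(s,M \right)} = 2 s$
$- 20 \cdot 5 \left(-2\right) 1 \left(-5\right) l{\left(N{\left(-4,6 \right)} \right)} = - 20 \cdot 5 \left(-2\right) 1 \left(-5\right) \left(-4 + 2 \left(-4\right)\right)^{2} = - 20 \cdot 5 \left(\left(-2\right) \left(-5\right)\right) \left(-4 - 8\right)^{2} = - 20 \cdot 5 \cdot 10 \left(-12\right)^{2} = \left(-20\right) 50 \cdot 144 = \left(-1000\right) 144 = -144000$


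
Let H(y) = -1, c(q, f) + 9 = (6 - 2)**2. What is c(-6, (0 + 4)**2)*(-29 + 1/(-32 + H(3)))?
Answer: -6706/33 ≈ -203.21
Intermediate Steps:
c(q, f) = 7 (c(q, f) = -9 + (6 - 2)**2 = -9 + 4**2 = -9 + 16 = 7)
c(-6, (0 + 4)**2)*(-29 + 1/(-32 + H(3))) = 7*(-29 + 1/(-32 - 1)) = 7*(-29 + 1/(-33)) = 7*(-29 - 1/33) = 7*(-958/33) = -6706/33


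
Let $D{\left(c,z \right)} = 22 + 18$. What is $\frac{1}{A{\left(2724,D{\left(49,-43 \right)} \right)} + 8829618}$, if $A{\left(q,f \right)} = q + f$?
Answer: $\frac{1}{8832382} \approx 1.1322 \cdot 10^{-7}$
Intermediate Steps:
$D{\left(c,z \right)} = 40$
$A{\left(q,f \right)} = f + q$
$\frac{1}{A{\left(2724,D{\left(49,-43 \right)} \right)} + 8829618} = \frac{1}{\left(40 + 2724\right) + 8829618} = \frac{1}{2764 + 8829618} = \frac{1}{8832382}$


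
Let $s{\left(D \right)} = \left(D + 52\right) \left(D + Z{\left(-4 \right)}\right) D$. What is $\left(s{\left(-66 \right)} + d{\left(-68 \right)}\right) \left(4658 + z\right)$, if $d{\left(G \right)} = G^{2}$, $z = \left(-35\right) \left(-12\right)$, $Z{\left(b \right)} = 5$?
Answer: $-262735720$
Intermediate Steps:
$z = 420$
$s{\left(D \right)} = D \left(5 + D\right) \left(52 + D\right)$ ($s{\left(D \right)} = \left(D + 52\right) \left(D + 5\right) D = \left(52 + D\right) \left(5 + D\right) D = \left(5 + D\right) \left(52 + D\right) D = D \left(5 + D\right) \left(52 + D\right)$)
$\left(s{\left(-66 \right)} + d{\left(-68 \right)}\right) \left(4658 + z\right) = \left(- 66 \left(260 + \left(-66\right)^{2} + 57 \left(-66\right)\right) + \left(-68\right)^{2}\right) \left(4658 + 420\right) = \left(- 66 \left(260 + 4356 - 3762\right) + 4624\right) 5078 = \left(\left(-66\right) 854 + 4624\right) 5078 = \left(-56364 + 4624\right) 5078 = \left(-51740\right) 5078 = -262735720$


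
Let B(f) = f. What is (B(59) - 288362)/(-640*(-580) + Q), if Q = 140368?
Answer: -288303/511568 ≈ -0.56357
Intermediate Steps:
(B(59) - 288362)/(-640*(-580) + Q) = (59 - 288362)/(-640*(-580) + 140368) = -288303/(371200 + 140368) = -288303/511568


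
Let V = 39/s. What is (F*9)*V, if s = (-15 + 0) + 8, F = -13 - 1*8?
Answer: 1053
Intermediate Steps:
F = -21 (F = -13 - 8 = -21)
s = -7 (s = -15 + 8 = -7)
V = -39/7 (V = 39/(-7) = 39*(-⅐) = -39/7 ≈ -5.5714)
(F*9)*V = -21*9*(-39/7) = -189*(-39/7) = 1053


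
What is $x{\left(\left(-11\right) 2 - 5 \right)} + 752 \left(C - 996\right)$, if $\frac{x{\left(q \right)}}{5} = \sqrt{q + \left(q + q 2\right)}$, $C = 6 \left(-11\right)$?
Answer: $-798624 + 30 i \sqrt{3} \approx -7.9862 \cdot 10^{5} + 51.962 i$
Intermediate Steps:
$C = -66$
$x{\left(q \right)} = 10 \sqrt{q}$ ($x{\left(q \right)} = 5 \sqrt{q + \left(q + q 2\right)} = 5 \sqrt{q + \left(q + 2 q\right)} = 5 \sqrt{q + 3 q} = 5 \sqrt{4 q} = 5 \cdot 2 \sqrt{q} = 10 \sqrt{q}$)
$x{\left(\left(-11\right) 2 - 5 \right)} + 752 \left(C - 996\right) = 10 \sqrt{\left(-11\right) 2 - 5} + 752 \left(-66 - 996\right) = 10 \sqrt{-22 - 5} + 752 \left(-1062\right) = 10 \sqrt{-27} - 798624 = 10 \cdot 3 i \sqrt{3} - 798624 = 30 i \sqrt{3} - 798624 = -798624 + 30 i \sqrt{3}$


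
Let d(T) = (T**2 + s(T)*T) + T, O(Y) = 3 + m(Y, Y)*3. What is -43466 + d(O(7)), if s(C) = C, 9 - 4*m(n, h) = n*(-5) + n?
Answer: -332353/8 ≈ -41544.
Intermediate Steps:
m(n, h) = 9/4 + n (m(n, h) = 9/4 - (n*(-5) + n)/4 = 9/4 - (-5*n + n)/4 = 9/4 - (-1)*n = 9/4 + n)
O(Y) = 39/4 + 3*Y (O(Y) = 3 + (9/4 + Y)*3 = 3 + (27/4 + 3*Y) = 39/4 + 3*Y)
d(T) = T + 2*T**2 (d(T) = (T**2 + T*T) + T = (T**2 + T**2) + T = 2*T**2 + T = T + 2*T**2)
-43466 + d(O(7)) = -43466 + (39/4 + 3*7)*(1 + 2*(39/4 + 3*7)) = -43466 + (39/4 + 21)*(1 + 2*(39/4 + 21)) = -43466 + 123*(1 + 2*(123/4))/4 = -43466 + 123*(1 + 123/2)/4 = -43466 + (123/4)*(125/2) = -43466 + 15375/8 = -332353/8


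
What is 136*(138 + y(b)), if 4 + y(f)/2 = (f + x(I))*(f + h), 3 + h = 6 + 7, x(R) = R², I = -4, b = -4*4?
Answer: 17680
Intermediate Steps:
b = -16
h = 10 (h = -3 + (6 + 7) = -3 + 13 = 10)
y(f) = -8 + 2*(10 + f)*(16 + f) (y(f) = -8 + 2*((f + (-4)²)*(f + 10)) = -8 + 2*((f + 16)*(10 + f)) = -8 + 2*((16 + f)*(10 + f)) = -8 + 2*((10 + f)*(16 + f)) = -8 + 2*(10 + f)*(16 + f))
136*(138 + y(b)) = 136*(138 + (312 + 2*(-16)² + 52*(-16))) = 136*(138 + (312 + 2*256 - 832)) = 136*(138 + (312 + 512 - 832)) = 136*(138 - 8) = 136*130 = 17680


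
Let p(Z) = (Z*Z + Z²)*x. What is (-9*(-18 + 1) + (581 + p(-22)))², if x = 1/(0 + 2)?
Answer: 1483524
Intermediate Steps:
x = ½ (x = 1/2 = ½ ≈ 0.50000)
p(Z) = Z² (p(Z) = (Z*Z + Z²)*(½) = (Z² + Z²)*(½) = (2*Z²)*(½) = Z²)
(-9*(-18 + 1) + (581 + p(-22)))² = (-9*(-18 + 1) + (581 + (-22)²))² = (-9*(-17) + (581 + 484))² = (153 + 1065)² = 1218² = 1483524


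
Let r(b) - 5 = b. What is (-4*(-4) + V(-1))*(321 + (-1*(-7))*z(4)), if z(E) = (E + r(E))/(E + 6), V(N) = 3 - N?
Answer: 6602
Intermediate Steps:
r(b) = 5 + b
z(E) = (5 + 2*E)/(6 + E) (z(E) = (E + (5 + E))/(E + 6) = (5 + 2*E)/(6 + E))
(-4*(-4) + V(-1))*(321 + (-1*(-7))*z(4)) = (-4*(-4) + (3 - 1*(-1)))*(321 + (-1*(-7))*((5 + 2*4)/(6 + 4))) = (16 + (3 + 1))*(321 + 7*((5 + 8)/10)) = (16 + 4)*(321 + 7*((⅒)*13)) = 20*(321 + 7*(13/10)) = 20*(321 + 91/10) = 20*(3301/10) = 6602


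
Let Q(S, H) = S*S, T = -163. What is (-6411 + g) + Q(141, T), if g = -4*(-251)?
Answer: 14474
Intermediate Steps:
g = 1004
Q(S, H) = S**2
(-6411 + g) + Q(141, T) = (-6411 + 1004) + 141**2 = -5407 + 19881 = 14474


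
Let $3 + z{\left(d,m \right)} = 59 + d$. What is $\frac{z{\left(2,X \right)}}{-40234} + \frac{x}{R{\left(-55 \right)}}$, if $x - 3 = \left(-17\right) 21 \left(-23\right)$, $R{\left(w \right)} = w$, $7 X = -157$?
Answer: $- \frac{165242633}{1106435} \approx -149.35$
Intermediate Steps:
$X = - \frac{157}{7}$ ($X = \frac{1}{7} \left(-157\right) = - \frac{157}{7} \approx -22.429$)
$x = 8214$ ($x = 3 + \left(-17\right) 21 \left(-23\right) = 3 - -8211 = 3 + 8211 = 8214$)
$z{\left(d,m \right)} = 56 + d$ ($z{\left(d,m \right)} = -3 + \left(59 + d\right) = 56 + d$)
$\frac{z{\left(2,X \right)}}{-40234} + \frac{x}{R{\left(-55 \right)}} = \frac{56 + 2}{-40234} + \frac{8214}{-55} = 58 \left(- \frac{1}{40234}\right) + 8214 \left(- \frac{1}{55}\right) = - \frac{29}{20117} - \frac{8214}{55} = - \frac{165242633}{1106435}$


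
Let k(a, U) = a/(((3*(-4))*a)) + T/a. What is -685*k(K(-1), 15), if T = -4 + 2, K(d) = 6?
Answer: 3425/12 ≈ 285.42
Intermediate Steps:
T = -2
k(a, U) = -1/12 - 2/a (k(a, U) = a/(((3*(-4))*a)) - 2/a = a/((-12*a)) - 2/a = a*(-1/(12*a)) - 2/a = -1/12 - 2/a)
-685*k(K(-1), 15) = -685*(-24 - 1*6)/(12*6) = -685*(-24 - 6)/(12*6) = -685*(-30)/(12*6) = -685*(-5/12) = 3425/12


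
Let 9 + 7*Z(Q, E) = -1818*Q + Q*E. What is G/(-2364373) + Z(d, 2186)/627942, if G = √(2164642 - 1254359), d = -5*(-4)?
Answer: 7351/4395594 - √7523/214943 ≈ 0.0012688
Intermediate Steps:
d = 20
Z(Q, E) = -9/7 - 1818*Q/7 + E*Q/7 (Z(Q, E) = -9/7 + (-1818*Q + Q*E)/7 = -9/7 + (-1818*Q + E*Q)/7 = -9/7 + (-1818*Q/7 + E*Q/7) = -9/7 - 1818*Q/7 + E*Q/7)
G = 11*√7523 (G = √910283 = 11*√7523 ≈ 954.09)
G/(-2364373) + Z(d, 2186)/627942 = (11*√7523)/(-2364373) + (-9/7 - 1818/7*20 + (⅐)*2186*20)/627942 = (11*√7523)*(-1/2364373) + (-9/7 - 36360/7 + 43720/7)*(1/627942) = -√7523/214943 + (7351/7)*(1/627942) = -√7523/214943 + 7351/4395594 = 7351/4395594 - √7523/214943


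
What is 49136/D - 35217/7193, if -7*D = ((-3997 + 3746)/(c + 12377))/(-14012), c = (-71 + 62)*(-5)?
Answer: -430625311075782571/1805443 ≈ -2.3852e+11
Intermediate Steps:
c = 45 (c = -9*(-5) = 45)
D = -251/1218399448 (D = -(-3997 + 3746)/(45 + 12377)/(7*(-14012)) = -(-251/12422)*(-1)/(7*14012) = -(-251*1/12422)*(-1)/(7*14012) = -(-251)*(-1)/(86954*14012) = -⅐*251/174057064 = -251/1218399448 ≈ -2.0601e-7)
49136/D - 35217/7193 = 49136/(-251/1218399448) - 35217/7193 = 49136*(-1218399448/251) - 35217*1/7193 = -59867275276928/251 - 35217/7193 = -430625311075782571/1805443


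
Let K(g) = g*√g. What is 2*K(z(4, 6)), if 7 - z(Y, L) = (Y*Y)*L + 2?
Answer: -182*I*√91 ≈ -1736.2*I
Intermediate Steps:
z(Y, L) = 5 - L*Y² (z(Y, L) = 7 - ((Y*Y)*L + 2) = 7 - (Y²*L + 2) = 7 - (L*Y² + 2) = 7 - (2 + L*Y²) = 7 + (-2 - L*Y²) = 5 - L*Y²)
K(g) = g^(3/2)
2*K(z(4, 6)) = 2*(5 - 1*6*4²)^(3/2) = 2*(5 - 1*6*16)^(3/2) = 2*(5 - 96)^(3/2) = 2*(-91)^(3/2) = 2*(-91*I*√91) = -182*I*√91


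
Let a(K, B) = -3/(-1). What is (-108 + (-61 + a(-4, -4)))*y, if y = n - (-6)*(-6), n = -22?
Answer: 9628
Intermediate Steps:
a(K, B) = 3 (a(K, B) = -3*(-1) = 3)
y = -58 (y = -22 - (-6)*(-6) = -22 - 1*36 = -22 - 36 = -58)
(-108 + (-61 + a(-4, -4)))*y = (-108 + (-61 + 3))*(-58) = (-108 - 58)*(-58) = -166*(-58) = 9628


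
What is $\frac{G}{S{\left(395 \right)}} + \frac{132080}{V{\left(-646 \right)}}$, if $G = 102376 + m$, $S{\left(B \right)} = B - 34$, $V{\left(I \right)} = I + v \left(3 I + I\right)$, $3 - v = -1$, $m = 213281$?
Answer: $\frac{89970113}{104329} \approx 862.37$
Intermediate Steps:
$v = 4$ ($v = 3 - -1 = 3 + 1 = 4$)
$V{\left(I \right)} = 17 I$ ($V{\left(I \right)} = I + 4 \left(3 I + I\right) = I + 4 \cdot 4 I = I + 16 I = 17 I$)
$S{\left(B \right)} = -34 + B$
$G = 315657$ ($G = 102376 + 213281 = 315657$)
$\frac{G}{S{\left(395 \right)}} + \frac{132080}{V{\left(-646 \right)}} = \frac{315657}{-34 + 395} + \frac{132080}{17 \left(-646\right)} = \frac{315657}{361} + \frac{132080}{-10982} = 315657 \cdot \frac{1}{361} + 132080 \left(- \frac{1}{10982}\right) = \frac{315657}{361} - \frac{66040}{5491} = \frac{89970113}{104329}$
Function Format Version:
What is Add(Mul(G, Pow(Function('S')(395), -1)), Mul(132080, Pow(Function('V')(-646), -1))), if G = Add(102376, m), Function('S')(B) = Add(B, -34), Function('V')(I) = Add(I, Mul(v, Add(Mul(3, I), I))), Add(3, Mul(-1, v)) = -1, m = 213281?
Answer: Rational(89970113, 104329) ≈ 862.37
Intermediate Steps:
v = 4 (v = Add(3, Mul(-1, -1)) = Add(3, 1) = 4)
Function('V')(I) = Mul(17, I) (Function('V')(I) = Add(I, Mul(4, Add(Mul(3, I), I))) = Add(I, Mul(4, Mul(4, I))) = Add(I, Mul(16, I)) = Mul(17, I))
Function('S')(B) = Add(-34, B)
G = 315657 (G = Add(102376, 213281) = 315657)
Add(Mul(G, Pow(Function('S')(395), -1)), Mul(132080, Pow(Function('V')(-646), -1))) = Add(Mul(315657, Pow(Add(-34, 395), -1)), Mul(132080, Pow(Mul(17, -646), -1))) = Add(Mul(315657, Pow(361, -1)), Mul(132080, Pow(-10982, -1))) = Add(Mul(315657, Rational(1, 361)), Mul(132080, Rational(-1, 10982))) = Add(Rational(315657, 361), Rational(-66040, 5491)) = Rational(89970113, 104329)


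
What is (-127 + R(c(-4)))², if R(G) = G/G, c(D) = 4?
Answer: 15876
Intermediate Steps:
R(G) = 1
(-127 + R(c(-4)))² = (-127 + 1)² = (-126)² = 15876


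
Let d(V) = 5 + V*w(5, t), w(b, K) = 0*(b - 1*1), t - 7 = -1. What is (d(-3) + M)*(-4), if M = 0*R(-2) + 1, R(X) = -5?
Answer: -24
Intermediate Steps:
t = 6 (t = 7 - 1 = 6)
w(b, K) = 0 (w(b, K) = 0*(b - 1) = 0*(-1 + b) = 0)
d(V) = 5 (d(V) = 5 + V*0 = 5 + 0 = 5)
M = 1 (M = 0*(-5) + 1 = 0 + 1 = 1)
(d(-3) + M)*(-4) = (5 + 1)*(-4) = 6*(-4) = -24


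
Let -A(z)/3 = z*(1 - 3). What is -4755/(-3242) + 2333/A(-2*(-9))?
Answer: 4038563/175068 ≈ 23.069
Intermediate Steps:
A(z) = 6*z (A(z) = -3*z*(1 - 3) = -3*z*(-2) = -(-6)*z = 6*z)
-4755/(-3242) + 2333/A(-2*(-9)) = -4755/(-3242) + 2333/((6*(-2*(-9)))) = -4755*(-1/3242) + 2333/((6*18)) = 4755/3242 + 2333/108 = 4038563/175068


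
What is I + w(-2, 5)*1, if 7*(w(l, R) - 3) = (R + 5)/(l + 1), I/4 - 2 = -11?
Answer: -241/7 ≈ -34.429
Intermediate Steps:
I = -36 (I = 8 + 4*(-11) = 8 - 44 = -36)
w(l, R) = 3 + (5 + R)/(7*(1 + l)) (w(l, R) = 3 + ((R + 5)/(l + 1))/7 = 3 + ((5 + R)/(1 + l))/7 = 3 + (5 + R)/(7*(1 + l)))
I + w(-2, 5)*1 = -36 + ((26 + 5 + 21*(-2))/(7*(1 - 2)))*1 = -36 + ((1/7)*(26 + 5 - 42)/(-1))*1 = -36 + ((1/7)*(-1)*(-11))*1 = -36 + (11/7)*1 = -36 + 11/7 = -241/7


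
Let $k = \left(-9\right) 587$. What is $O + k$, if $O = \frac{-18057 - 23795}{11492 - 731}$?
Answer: $- \frac{56892215}{10761} \approx -5286.9$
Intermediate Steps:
$k = -5283$
$O = - \frac{41852}{10761} \approx -3.8892$
$O + k = - \frac{41852}{10761} - 5283 = - \frac{56892215}{10761}$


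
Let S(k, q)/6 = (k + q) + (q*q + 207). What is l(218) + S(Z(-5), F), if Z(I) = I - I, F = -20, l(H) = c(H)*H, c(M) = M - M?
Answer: 3522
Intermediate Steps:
c(M) = 0
l(H) = 0 (l(H) = 0*H = 0)
Z(I) = 0
S(k, q) = 1242 + 6*k + 6*q + 6*q² (S(k, q) = 6*((k + q) + (q*q + 207)) = 6*((k + q) + (q² + 207)) = 6*((k + q) + (207 + q²)) = 6*(207 + k + q + q²) = 1242 + 6*k + 6*q + 6*q²)
l(218) + S(Z(-5), F) = 0 + (1242 + 6*0 + 6*(-20) + 6*(-20)²) = 0 + (1242 + 0 - 120 + 6*400) = 0 + (1242 + 0 - 120 + 2400) = 0 + 3522 = 3522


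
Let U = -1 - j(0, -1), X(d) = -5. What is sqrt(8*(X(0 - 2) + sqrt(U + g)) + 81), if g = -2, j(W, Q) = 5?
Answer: sqrt(41 + 16*I*sqrt(2)) ≈ 6.6268 + 1.7073*I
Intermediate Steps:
U = -6 (U = -1 - 1*5 = -1 - 5 = -6)
sqrt(8*(X(0 - 2) + sqrt(U + g)) + 81) = sqrt(8*(-5 + sqrt(-6 - 2)) + 81) = sqrt(8*(-5 + sqrt(-8)) + 81) = sqrt(8*(-5 + 2*I*sqrt(2)) + 81) = sqrt((-40 + 16*I*sqrt(2)) + 81) = sqrt(41 + 16*I*sqrt(2))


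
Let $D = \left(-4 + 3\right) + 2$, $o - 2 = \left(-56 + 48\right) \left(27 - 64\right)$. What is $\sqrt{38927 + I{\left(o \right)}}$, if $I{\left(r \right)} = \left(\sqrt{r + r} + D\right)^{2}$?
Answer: $2 \sqrt{9881 + \sqrt{149}} \approx 198.93$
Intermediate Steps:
$o = 298$ ($o = 2 + \left(-56 + 48\right) \left(27 - 64\right) = 2 - -296 = 2 + 296 = 298$)
$D = 1$ ($D = -1 + 2 = 1$)
$I{\left(r \right)} = \left(1 + \sqrt{2} \sqrt{r}\right)^{2}$ ($I{\left(r \right)} = \left(\sqrt{r + r} + 1\right)^{2} = \left(\sqrt{2 r} + 1\right)^{2} = \left(\sqrt{2} \sqrt{r} + 1\right)^{2} = \left(1 + \sqrt{2} \sqrt{r}\right)^{2}$)
$\sqrt{38927 + I{\left(o \right)}} = \sqrt{38927 + \left(1 + \sqrt{2} \sqrt{298}\right)^{2}} = \sqrt{38927 + \left(1 + 2 \sqrt{149}\right)^{2}}$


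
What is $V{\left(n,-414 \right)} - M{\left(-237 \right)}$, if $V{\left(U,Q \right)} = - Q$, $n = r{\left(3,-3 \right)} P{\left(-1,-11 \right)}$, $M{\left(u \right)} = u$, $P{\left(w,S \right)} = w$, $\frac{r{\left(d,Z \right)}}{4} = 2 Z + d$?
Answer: $651$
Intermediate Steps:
$r{\left(d,Z \right)} = 4 d + 8 Z$ ($r{\left(d,Z \right)} = 4 \left(2 Z + d\right) = 4 \left(d + 2 Z\right) = 4 d + 8 Z$)
$n = 12$ ($n = \left(4 \cdot 3 + 8 \left(-3\right)\right) \left(-1\right) = \left(12 - 24\right) \left(-1\right) = \left(-12\right) \left(-1\right) = 12$)
$V{\left(n,-414 \right)} - M{\left(-237 \right)} = \left(-1\right) \left(-414\right) - -237 = 414 + 237 = 651$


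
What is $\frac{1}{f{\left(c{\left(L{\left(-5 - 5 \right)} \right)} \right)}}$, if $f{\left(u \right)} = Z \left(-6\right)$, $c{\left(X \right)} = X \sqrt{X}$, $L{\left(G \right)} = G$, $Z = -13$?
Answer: $\frac{1}{78} \approx 0.012821$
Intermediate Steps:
$c{\left(X \right)} = X^{\frac{3}{2}}$
$f{\left(u \right)} = 78$ ($f{\left(u \right)} = \left(-13\right) \left(-6\right) = 78$)
$\frac{1}{f{\left(c{\left(L{\left(-5 - 5 \right)} \right)} \right)}} = \frac{1}{78}$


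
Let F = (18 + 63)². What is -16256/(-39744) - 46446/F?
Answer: -335512/50301 ≈ -6.6701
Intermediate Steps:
F = 6561 (F = 81² = 6561)
-16256/(-39744) - 46446/F = -16256/(-39744) - 46446/6561 = -16256*(-1/39744) - 46446*1/6561 = 254/621 - 15482/2187 = -335512/50301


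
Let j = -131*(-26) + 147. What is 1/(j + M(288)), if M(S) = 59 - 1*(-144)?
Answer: 1/3756 ≈ 0.00026624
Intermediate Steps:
M(S) = 203 (M(S) = 59 + 144 = 203)
j = 3553 (j = 3406 + 147 = 3553)
1/(j + M(288)) = 1/(3553 + 203) = 1/3756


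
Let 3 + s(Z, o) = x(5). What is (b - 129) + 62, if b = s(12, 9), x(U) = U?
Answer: -65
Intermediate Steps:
s(Z, o) = 2 (s(Z, o) = -3 + 5 = 2)
b = 2
(b - 129) + 62 = (2 - 129) + 62 = -127 + 62 = -65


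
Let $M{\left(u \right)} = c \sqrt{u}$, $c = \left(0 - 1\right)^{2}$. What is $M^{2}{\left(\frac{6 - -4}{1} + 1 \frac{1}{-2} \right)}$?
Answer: $\frac{19}{2} \approx 9.5$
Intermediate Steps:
$c = 1$ ($c = \left(-1\right)^{2} = 1$)
$M{\left(u \right)} = \sqrt{u}$ ($M{\left(u \right)} = 1 \sqrt{u} = \sqrt{u}$)
$M^{2}{\left(\frac{6 - -4}{1} + 1 \frac{1}{-2} \right)} = \left(\sqrt{\frac{6 - -4}{1} + 1 \frac{1}{-2}}\right)^{2} = \left(\sqrt{\left(6 + 4\right) 1 + 1 \left(- \frac{1}{2}\right)}\right)^{2} = \left(\sqrt{10 \cdot 1 - \frac{1}{2}}\right)^{2} = \left(\sqrt{10 - \frac{1}{2}}\right)^{2} = \left(\sqrt{\frac{19}{2}}\right)^{2} = \left(\frac{\sqrt{38}}{2}\right)^{2} = \frac{19}{2}$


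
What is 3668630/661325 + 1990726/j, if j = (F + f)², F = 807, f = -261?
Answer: 34431345329/2816450910 ≈ 12.225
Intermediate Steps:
j = 298116 (j = (807 - 261)² = 546² = 298116)
3668630/661325 + 1990726/j = 3668630/661325 + 1990726/298116 = 3668630*(1/661325) + 1990726*(1/298116) = 104818/18895 + 995363/149058 = 34431345329/2816450910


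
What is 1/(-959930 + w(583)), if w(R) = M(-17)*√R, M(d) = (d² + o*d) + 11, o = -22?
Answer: -479965/460600380996 - 337*√583/460600380996 ≈ -1.0597e-6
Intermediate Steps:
M(d) = 11 + d² - 22*d (M(d) = (d² - 22*d) + 11 = 11 + d² - 22*d)
w(R) = 674*√R (w(R) = (11 + (-17)² - 22*(-17))*√R = (11 + 289 + 374)*√R = 674*√R)
1/(-959930 + w(583)) = 1/(-959930 + 674*√583)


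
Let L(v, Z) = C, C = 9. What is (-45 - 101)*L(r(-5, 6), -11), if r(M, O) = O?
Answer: -1314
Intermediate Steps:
L(v, Z) = 9
(-45 - 101)*L(r(-5, 6), -11) = (-45 - 101)*9 = -146*9 = -1314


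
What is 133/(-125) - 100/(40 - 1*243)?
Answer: -14499/25375 ≈ -0.57139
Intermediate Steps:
133/(-125) - 100/(40 - 1*243) = 133*(-1/125) - 100/(40 - 243) = -133/125 - 100/(-203) = -133/125 - 100*(-1/203) = -133/125 + 100/203 = -14499/25375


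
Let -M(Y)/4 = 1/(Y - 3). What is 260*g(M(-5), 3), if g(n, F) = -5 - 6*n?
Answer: -2080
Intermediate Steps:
M(Y) = -4/(-3 + Y) (M(Y) = -4/(Y - 3) = -4/(-3 + Y))
g(n, F) = -5 - 6*n
260*g(M(-5), 3) = 260*(-5 - (-24)/(-3 - 5)) = 260*(-5 - (-24)/(-8)) = 260*(-5 - (-24)*(-1)/8) = 260*(-5 - 6*½) = 260*(-5 - 3) = 260*(-8) = -2080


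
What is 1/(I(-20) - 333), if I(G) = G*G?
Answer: 1/67 ≈ 0.014925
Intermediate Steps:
I(G) = G²
1/(I(-20) - 333) = 1/((-20)² - 333) = 1/(400 - 333) = 1/67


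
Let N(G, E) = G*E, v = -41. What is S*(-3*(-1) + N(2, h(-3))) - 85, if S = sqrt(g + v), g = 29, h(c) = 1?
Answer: -85 + 10*I*sqrt(3) ≈ -85.0 + 17.32*I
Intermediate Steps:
S = 2*I*sqrt(3) (S = sqrt(29 - 41) = sqrt(-12) = 2*I*sqrt(3) ≈ 3.4641*I)
N(G, E) = E*G
S*(-3*(-1) + N(2, h(-3))) - 85 = (2*I*sqrt(3))*(-3*(-1) + 1*2) - 85 = (2*I*sqrt(3))*(3 + 2) - 85 = (2*I*sqrt(3))*5 - 85 = 10*I*sqrt(3) - 85 = -85 + 10*I*sqrt(3)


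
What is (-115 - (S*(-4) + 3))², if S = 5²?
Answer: 324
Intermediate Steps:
S = 25
(-115 - (S*(-4) + 3))² = (-115 - (25*(-4) + 3))² = (-115 - (-100 + 3))² = (-115 - 1*(-97))² = (-115 + 97)² = (-18)² = 324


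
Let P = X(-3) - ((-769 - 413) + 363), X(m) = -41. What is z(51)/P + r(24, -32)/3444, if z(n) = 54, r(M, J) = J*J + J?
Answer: 119719/334929 ≈ 0.35745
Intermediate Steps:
r(M, J) = J + J² (r(M, J) = J² + J = J + J²)
P = 778 (P = -41 - ((-769 - 413) + 363) = -41 - (-1182 + 363) = -41 - 1*(-819) = -41 + 819 = 778)
z(51)/P + r(24, -32)/3444 = 54/778 - 32*(1 - 32)/3444 = 54*(1/778) - 32*(-31)*(1/3444) = 27/389 + 992*(1/3444) = 27/389 + 248/861 = 119719/334929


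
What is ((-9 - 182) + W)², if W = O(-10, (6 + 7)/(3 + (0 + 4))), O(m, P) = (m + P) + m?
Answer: 2143296/49 ≈ 43741.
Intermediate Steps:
O(m, P) = P + 2*m (O(m, P) = (P + m) + m = P + 2*m)
W = -127/7 (W = (6 + 7)/(3 + (0 + 4)) + 2*(-10) = 13/(3 + 4) - 20 = 13/7 - 20 = -127/7 ≈ -18.143)
((-9 - 182) + W)² = ((-9 - 182) - 127/7)² = (-191 - 127/7)² = (-1464/7)² = 2143296/49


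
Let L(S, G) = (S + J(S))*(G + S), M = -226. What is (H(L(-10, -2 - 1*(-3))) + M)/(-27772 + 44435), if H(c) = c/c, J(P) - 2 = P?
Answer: -225/16663 ≈ -0.013503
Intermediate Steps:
J(P) = 2 + P
L(S, G) = (2 + 2*S)*(G + S) (L(S, G) = (S + (2 + S))*(G + S) = (2 + 2*S)*(G + S))
H(c) = 1
(H(L(-10, -2 - 1*(-3))) + M)/(-27772 + 44435) = (1 - 226)/(-27772 + 44435) = -225/16663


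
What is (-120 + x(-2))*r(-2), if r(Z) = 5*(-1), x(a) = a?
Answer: 610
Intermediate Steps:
r(Z) = -5
(-120 + x(-2))*r(-2) = (-120 - 2)*(-5) = -122*(-5) = 610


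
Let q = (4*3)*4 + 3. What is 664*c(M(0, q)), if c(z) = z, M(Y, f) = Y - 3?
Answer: -1992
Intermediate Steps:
q = 51 (q = 12*4 + 3 = 48 + 3 = 51)
M(Y, f) = -3 + Y
664*c(M(0, q)) = 664*(-3 + 0) = 664*(-3) = -1992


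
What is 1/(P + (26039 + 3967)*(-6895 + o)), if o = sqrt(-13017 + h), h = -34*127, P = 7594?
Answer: -51720944/10704126128310559 - 15003*I*sqrt(17335)/21408252256621118 ≈ -4.8319e-9 - 9.227e-11*I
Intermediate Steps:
h = -4318
o = I*sqrt(17335) (o = sqrt(-13017 - 4318) = sqrt(-17335) = I*sqrt(17335) ≈ 131.66*I)
1/(P + (26039 + 3967)*(-6895 + o)) = 1/(7594 + (26039 + 3967)*(-6895 + I*sqrt(17335))) = 1/(7594 + 30006*(-6895 + I*sqrt(17335))) = 1/(7594 + (-206891370 + 30006*I*sqrt(17335))) = 1/(-206883776 + 30006*I*sqrt(17335))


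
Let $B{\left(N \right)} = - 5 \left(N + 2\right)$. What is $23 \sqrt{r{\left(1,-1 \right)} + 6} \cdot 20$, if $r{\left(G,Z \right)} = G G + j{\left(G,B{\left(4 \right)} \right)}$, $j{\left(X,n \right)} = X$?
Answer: $920 \sqrt{2} \approx 1301.1$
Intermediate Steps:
$B{\left(N \right)} = -10 - 5 N$ ($B{\left(N \right)} = - 5 \left(2 + N\right) = -10 - 5 N$)
$r{\left(G,Z \right)} = G + G^{2}$ ($r{\left(G,Z \right)} = G G + G = G^{2} + G = G + G^{2}$)
$23 \sqrt{r{\left(1,-1 \right)} + 6} \cdot 20 = 23 \sqrt{1 \left(1 + 1\right) + 6} \cdot 20 = 23 \sqrt{1 \cdot 2 + 6} \cdot 20 = 23 \sqrt{2 + 6} \cdot 20 = 23 \sqrt{8} \cdot 20 = 23 \cdot 2 \sqrt{2} \cdot 20 = 46 \sqrt{2} \cdot 20 = 920 \sqrt{2}$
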